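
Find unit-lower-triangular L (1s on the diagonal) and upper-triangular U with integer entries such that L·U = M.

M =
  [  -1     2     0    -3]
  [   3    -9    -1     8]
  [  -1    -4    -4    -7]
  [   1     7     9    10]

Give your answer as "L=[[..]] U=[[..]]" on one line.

  row1 -= -3·row0 → [0,-3,-1,-1]
  row2 -= 1·row0 → [0,-6,-4,-4]
  row3 -= -1·row0 → [0,9,9,7]
  row2 -= 2·row1 → [0,0,-2,-2]
  row3 -= -3·row1 → [0,0,6,4]
  row3 -= -3·row2 → [0,0,0,-2]

L=[[1,0,0,0],[-3,1,0,0],[1,2,1,0],[-1,-3,-3,1]] U=[[-1,2,0,-3],[0,-3,-1,-1],[0,0,-2,-2],[0,0,0,-2]]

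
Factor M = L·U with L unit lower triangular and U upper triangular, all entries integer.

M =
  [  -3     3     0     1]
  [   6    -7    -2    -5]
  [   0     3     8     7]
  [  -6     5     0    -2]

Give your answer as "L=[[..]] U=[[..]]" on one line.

L=[[1,0,0,0],[-2,1,0,0],[0,-3,1,0],[2,1,1,1]] U=[[-3,3,0,1],[0,-1,-2,-3],[0,0,2,-2],[0,0,0,1]]

  r1 -= -2·r0 → [0,-1,-2,-3]
  r2 -= 0·r0 → [0,3,8,7]
  r3 -= 2·r0 → [0,-1,0,-4]
  r2 -= -3·r1 → [0,0,2,-2]
  r3 -= 1·r1 → [0,0,2,-1]
  r3 -= 1·r2 → [0,0,0,1]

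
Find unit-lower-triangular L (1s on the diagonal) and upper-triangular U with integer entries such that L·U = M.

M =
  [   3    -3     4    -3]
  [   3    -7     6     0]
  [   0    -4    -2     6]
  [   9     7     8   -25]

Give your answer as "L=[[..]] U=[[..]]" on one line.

  r1 -= 1·r0 → [0,-4,2,3]
  r2 -= 0·r0 → [0,-4,-2,6]
  r3 -= 3·r0 → [0,16,-4,-16]
  r2 -= 1·r1 → [0,0,-4,3]
  r3 -= -4·r1 → [0,0,4,-4]
  r3 -= -1·r2 → [0,0,0,-1]

L=[[1,0,0,0],[1,1,0,0],[0,1,1,0],[3,-4,-1,1]] U=[[3,-3,4,-3],[0,-4,2,3],[0,0,-4,3],[0,0,0,-1]]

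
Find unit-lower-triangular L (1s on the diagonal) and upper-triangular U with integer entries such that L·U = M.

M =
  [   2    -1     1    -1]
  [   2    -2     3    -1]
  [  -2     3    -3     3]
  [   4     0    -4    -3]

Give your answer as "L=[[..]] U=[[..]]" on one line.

L=[[1,0,0,0],[1,1,0,0],[-1,-2,1,0],[2,-2,-1,1]] U=[[2,-1,1,-1],[0,-1,2,0],[0,0,2,2],[0,0,0,1]]

  R1 -= 1·R0 → [0,-1,2,0]
  R2 -= -1·R0 → [0,2,-2,2]
  R3 -= 2·R0 → [0,2,-6,-1]
  R2 -= -2·R1 → [0,0,2,2]
  R3 -= -2·R1 → [0,0,-2,-1]
  R3 -= -1·R2 → [0,0,0,1]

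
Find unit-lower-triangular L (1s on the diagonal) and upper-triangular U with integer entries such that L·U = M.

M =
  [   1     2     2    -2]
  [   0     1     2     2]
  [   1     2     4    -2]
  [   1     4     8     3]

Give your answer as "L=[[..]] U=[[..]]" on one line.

  row1 -= 0·row0 → [0,1,2,2]
  row2 -= 1·row0 → [0,0,2,0]
  row3 -= 1·row0 → [0,2,6,5]
  row2 -= 0·row1 → [0,0,2,0]
  row3 -= 2·row1 → [0,0,2,1]
  row3 -= 1·row2 → [0,0,0,1]

L=[[1,0,0,0],[0,1,0,0],[1,0,1,0],[1,2,1,1]] U=[[1,2,2,-2],[0,1,2,2],[0,0,2,0],[0,0,0,1]]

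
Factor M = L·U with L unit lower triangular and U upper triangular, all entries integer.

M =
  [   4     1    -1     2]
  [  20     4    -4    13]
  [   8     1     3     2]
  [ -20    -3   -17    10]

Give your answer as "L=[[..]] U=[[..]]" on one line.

  r1 -= 5·r0 → [0,-1,1,3]
  r2 -= 2·r0 → [0,-1,5,-2]
  r3 -= -5·r0 → [0,2,-22,20]
  r2 -= 1·r1 → [0,0,4,-5]
  r3 -= -2·r1 → [0,0,-20,26]
  r3 -= -5·r2 → [0,0,0,1]

L=[[1,0,0,0],[5,1,0,0],[2,1,1,0],[-5,-2,-5,1]] U=[[4,1,-1,2],[0,-1,1,3],[0,0,4,-5],[0,0,0,1]]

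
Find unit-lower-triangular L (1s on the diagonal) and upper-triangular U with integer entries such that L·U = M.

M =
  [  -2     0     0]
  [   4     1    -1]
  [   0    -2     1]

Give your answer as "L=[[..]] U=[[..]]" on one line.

L=[[1,0,0],[-2,1,0],[0,-2,1]] U=[[-2,0,0],[0,1,-1],[0,0,-1]]

  R1 -= -2·R0 → [0,1,-1]
  R2 -= 0·R0 → [0,-2,1]
  R2 -= -2·R1 → [0,0,-1]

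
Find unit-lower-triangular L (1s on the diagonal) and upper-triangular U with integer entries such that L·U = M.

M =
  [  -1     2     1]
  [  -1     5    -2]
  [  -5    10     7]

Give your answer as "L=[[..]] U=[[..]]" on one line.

L=[[1,0,0],[1,1,0],[5,0,1]] U=[[-1,2,1],[0,3,-3],[0,0,2]]

  row1 -= 1·row0 → [0,3,-3]
  row2 -= 5·row0 → [0,0,2]
  row2 -= 0·row1 → [0,0,2]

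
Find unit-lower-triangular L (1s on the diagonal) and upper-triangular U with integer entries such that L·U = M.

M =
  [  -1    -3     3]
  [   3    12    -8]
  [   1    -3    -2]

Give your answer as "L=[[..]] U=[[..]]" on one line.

L=[[1,0,0],[-3,1,0],[-1,-2,1]] U=[[-1,-3,3],[0,3,1],[0,0,3]]

  r1 -= -3·r0 → [0,3,1]
  r2 -= -1·r0 → [0,-6,1]
  r2 -= -2·r1 → [0,0,3]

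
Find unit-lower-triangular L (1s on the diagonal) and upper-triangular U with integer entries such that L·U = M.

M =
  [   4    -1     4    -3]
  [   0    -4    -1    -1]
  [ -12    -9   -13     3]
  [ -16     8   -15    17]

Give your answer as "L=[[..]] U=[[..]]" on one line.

  R1 -= 0·R0 → [0,-4,-1,-1]
  R2 -= -3·R0 → [0,-12,-1,-6]
  R3 -= -4·R0 → [0,4,1,5]
  R2 -= 3·R1 → [0,0,2,-3]
  R3 -= -1·R1 → [0,0,0,4]
  R3 -= 0·R2 → [0,0,0,4]

L=[[1,0,0,0],[0,1,0,0],[-3,3,1,0],[-4,-1,0,1]] U=[[4,-1,4,-3],[0,-4,-1,-1],[0,0,2,-3],[0,0,0,4]]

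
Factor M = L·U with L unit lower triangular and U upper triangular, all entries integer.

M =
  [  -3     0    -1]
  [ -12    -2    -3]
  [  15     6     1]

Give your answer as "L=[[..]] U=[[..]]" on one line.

L=[[1,0,0],[4,1,0],[-5,-3,1]] U=[[-3,0,-1],[0,-2,1],[0,0,-1]]

  row1 -= 4·row0 → [0,-2,1]
  row2 -= -5·row0 → [0,6,-4]
  row2 -= -3·row1 → [0,0,-1]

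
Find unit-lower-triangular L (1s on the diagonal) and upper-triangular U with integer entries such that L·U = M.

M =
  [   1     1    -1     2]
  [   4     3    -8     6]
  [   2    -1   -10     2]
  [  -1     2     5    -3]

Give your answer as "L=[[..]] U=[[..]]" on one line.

  R1 -= 4·R0 → [0,-1,-4,-2]
  R2 -= 2·R0 → [0,-3,-8,-2]
  R3 -= -1·R0 → [0,3,4,-1]
  R2 -= 3·R1 → [0,0,4,4]
  R3 -= -3·R1 → [0,0,-8,-7]
  R3 -= -2·R2 → [0,0,0,1]

L=[[1,0,0,0],[4,1,0,0],[2,3,1,0],[-1,-3,-2,1]] U=[[1,1,-1,2],[0,-1,-4,-2],[0,0,4,4],[0,0,0,1]]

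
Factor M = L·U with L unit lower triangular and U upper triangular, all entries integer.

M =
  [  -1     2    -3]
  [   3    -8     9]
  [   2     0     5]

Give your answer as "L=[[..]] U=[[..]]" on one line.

L=[[1,0,0],[-3,1,0],[-2,-2,1]] U=[[-1,2,-3],[0,-2,0],[0,0,-1]]

  row1 -= -3·row0 → [0,-2,0]
  row2 -= -2·row0 → [0,4,-1]
  row2 -= -2·row1 → [0,0,-1]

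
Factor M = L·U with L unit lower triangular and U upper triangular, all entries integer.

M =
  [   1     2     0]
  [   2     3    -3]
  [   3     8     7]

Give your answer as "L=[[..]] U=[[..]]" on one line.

  row1 -= 2·row0 → [0,-1,-3]
  row2 -= 3·row0 → [0,2,7]
  row2 -= -2·row1 → [0,0,1]

L=[[1,0,0],[2,1,0],[3,-2,1]] U=[[1,2,0],[0,-1,-3],[0,0,1]]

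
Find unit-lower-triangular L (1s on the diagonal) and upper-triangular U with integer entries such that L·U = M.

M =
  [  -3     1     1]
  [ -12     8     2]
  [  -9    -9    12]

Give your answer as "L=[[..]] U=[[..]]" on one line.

  R1 -= 4·R0 → [0,4,-2]
  R2 -= 3·R0 → [0,-12,9]
  R2 -= -3·R1 → [0,0,3]

L=[[1,0,0],[4,1,0],[3,-3,1]] U=[[-3,1,1],[0,4,-2],[0,0,3]]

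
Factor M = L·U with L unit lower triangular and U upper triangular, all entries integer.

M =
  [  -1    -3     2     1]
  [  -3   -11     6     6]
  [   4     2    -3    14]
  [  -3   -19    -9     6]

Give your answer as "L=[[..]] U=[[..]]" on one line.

L=[[1,0,0,0],[3,1,0,0],[-4,5,1,0],[3,5,-3,1]] U=[[-1,-3,2,1],[0,-2,0,3],[0,0,5,3],[0,0,0,-3]]

  R1 -= 3·R0 → [0,-2,0,3]
  R2 -= -4·R0 → [0,-10,5,18]
  R3 -= 3·R0 → [0,-10,-15,3]
  R2 -= 5·R1 → [0,0,5,3]
  R3 -= 5·R1 → [0,0,-15,-12]
  R3 -= -3·R2 → [0,0,0,-3]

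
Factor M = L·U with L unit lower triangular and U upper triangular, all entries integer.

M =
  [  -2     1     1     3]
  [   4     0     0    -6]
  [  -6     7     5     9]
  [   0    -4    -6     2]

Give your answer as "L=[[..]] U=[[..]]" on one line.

L=[[1,0,0,0],[-2,1,0,0],[3,2,1,0],[0,-2,1,1]] U=[[-2,1,1,3],[0,2,2,0],[0,0,-2,0],[0,0,0,2]]

  r1 -= -2·r0 → [0,2,2,0]
  r2 -= 3·r0 → [0,4,2,0]
  r3 -= 0·r0 → [0,-4,-6,2]
  r2 -= 2·r1 → [0,0,-2,0]
  r3 -= -2·r1 → [0,0,-2,2]
  r3 -= 1·r2 → [0,0,0,2]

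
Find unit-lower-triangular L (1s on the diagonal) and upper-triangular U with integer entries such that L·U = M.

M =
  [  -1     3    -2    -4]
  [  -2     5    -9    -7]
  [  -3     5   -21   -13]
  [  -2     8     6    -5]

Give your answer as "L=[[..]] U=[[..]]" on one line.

  r1 -= 2·r0 → [0,-1,-5,1]
  r2 -= 3·r0 → [0,-4,-15,-1]
  r3 -= 2·r0 → [0,2,10,3]
  r2 -= 4·r1 → [0,0,5,-5]
  r3 -= -2·r1 → [0,0,0,5]
  r3 -= 0·r2 → [0,0,0,5]

L=[[1,0,0,0],[2,1,0,0],[3,4,1,0],[2,-2,0,1]] U=[[-1,3,-2,-4],[0,-1,-5,1],[0,0,5,-5],[0,0,0,5]]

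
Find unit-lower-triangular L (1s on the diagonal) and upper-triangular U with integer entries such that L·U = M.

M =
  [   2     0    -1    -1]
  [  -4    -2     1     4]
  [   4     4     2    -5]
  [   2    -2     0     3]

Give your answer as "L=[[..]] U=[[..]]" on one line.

L=[[1,0,0,0],[-2,1,0,0],[2,-2,1,0],[1,1,1,1]] U=[[2,0,-1,-1],[0,-2,-1,2],[0,0,2,1],[0,0,0,1]]

  row1 -= -2·row0 → [0,-2,-1,2]
  row2 -= 2·row0 → [0,4,4,-3]
  row3 -= 1·row0 → [0,-2,1,4]
  row2 -= -2·row1 → [0,0,2,1]
  row3 -= 1·row1 → [0,0,2,2]
  row3 -= 1·row2 → [0,0,0,1]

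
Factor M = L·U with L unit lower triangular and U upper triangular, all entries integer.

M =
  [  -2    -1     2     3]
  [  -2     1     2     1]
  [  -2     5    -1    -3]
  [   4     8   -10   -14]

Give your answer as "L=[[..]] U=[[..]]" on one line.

L=[[1,0,0,0],[1,1,0,0],[1,3,1,0],[-2,3,2,1]] U=[[-2,-1,2,3],[0,2,0,-2],[0,0,-3,0],[0,0,0,-2]]

  r1 -= 1·r0 → [0,2,0,-2]
  r2 -= 1·r0 → [0,6,-3,-6]
  r3 -= -2·r0 → [0,6,-6,-8]
  r2 -= 3·r1 → [0,0,-3,0]
  r3 -= 3·r1 → [0,0,-6,-2]
  r3 -= 2·r2 → [0,0,0,-2]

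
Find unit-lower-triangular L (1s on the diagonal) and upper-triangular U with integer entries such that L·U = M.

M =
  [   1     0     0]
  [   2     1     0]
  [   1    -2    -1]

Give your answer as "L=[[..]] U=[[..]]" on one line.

  R1 -= 2·R0 → [0,1,0]
  R2 -= 1·R0 → [0,-2,-1]
  R2 -= -2·R1 → [0,0,-1]

L=[[1,0,0],[2,1,0],[1,-2,1]] U=[[1,0,0],[0,1,0],[0,0,-1]]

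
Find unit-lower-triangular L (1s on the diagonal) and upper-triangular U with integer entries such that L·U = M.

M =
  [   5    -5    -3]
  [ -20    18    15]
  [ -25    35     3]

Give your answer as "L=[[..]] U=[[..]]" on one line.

  row1 -= -4·row0 → [0,-2,3]
  row2 -= -5·row0 → [0,10,-12]
  row2 -= -5·row1 → [0,0,3]

L=[[1,0,0],[-4,1,0],[-5,-5,1]] U=[[5,-5,-3],[0,-2,3],[0,0,3]]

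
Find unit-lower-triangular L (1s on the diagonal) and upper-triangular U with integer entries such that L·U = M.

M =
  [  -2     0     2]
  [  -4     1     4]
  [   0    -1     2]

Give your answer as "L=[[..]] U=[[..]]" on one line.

L=[[1,0,0],[2,1,0],[0,-1,1]] U=[[-2,0,2],[0,1,0],[0,0,2]]

  r1 -= 2·r0 → [0,1,0]
  r2 -= 0·r0 → [0,-1,2]
  r2 -= -1·r1 → [0,0,2]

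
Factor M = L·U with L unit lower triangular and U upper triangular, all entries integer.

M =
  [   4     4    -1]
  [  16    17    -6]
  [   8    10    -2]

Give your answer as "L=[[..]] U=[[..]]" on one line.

  row1 -= 4·row0 → [0,1,-2]
  row2 -= 2·row0 → [0,2,0]
  row2 -= 2·row1 → [0,0,4]

L=[[1,0,0],[4,1,0],[2,2,1]] U=[[4,4,-1],[0,1,-2],[0,0,4]]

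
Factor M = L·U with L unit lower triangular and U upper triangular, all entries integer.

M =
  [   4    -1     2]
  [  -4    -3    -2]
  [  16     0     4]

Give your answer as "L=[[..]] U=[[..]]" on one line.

  r1 -= -1·r0 → [0,-4,0]
  r2 -= 4·r0 → [0,4,-4]
  r2 -= -1·r1 → [0,0,-4]

L=[[1,0,0],[-1,1,0],[4,-1,1]] U=[[4,-1,2],[0,-4,0],[0,0,-4]]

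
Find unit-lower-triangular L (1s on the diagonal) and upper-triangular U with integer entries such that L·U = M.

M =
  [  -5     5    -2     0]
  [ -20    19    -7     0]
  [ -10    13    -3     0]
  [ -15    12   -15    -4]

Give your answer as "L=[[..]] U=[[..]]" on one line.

L=[[1,0,0,0],[4,1,0,0],[2,-3,1,0],[3,3,-3,1]] U=[[-5,5,-2,0],[0,-1,1,0],[0,0,4,0],[0,0,0,-4]]

  R1 -= 4·R0 → [0,-1,1,0]
  R2 -= 2·R0 → [0,3,1,0]
  R3 -= 3·R0 → [0,-3,-9,-4]
  R2 -= -3·R1 → [0,0,4,0]
  R3 -= 3·R1 → [0,0,-12,-4]
  R3 -= -3·R2 → [0,0,0,-4]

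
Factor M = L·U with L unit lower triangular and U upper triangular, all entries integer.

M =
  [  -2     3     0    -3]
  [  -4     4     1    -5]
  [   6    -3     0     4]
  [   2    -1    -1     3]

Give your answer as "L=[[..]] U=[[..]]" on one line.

  R1 -= 2·R0 → [0,-2,1,1]
  R2 -= -3·R0 → [0,6,0,-5]
  R3 -= -1·R0 → [0,2,-1,0]
  R2 -= -3·R1 → [0,0,3,-2]
  R3 -= -1·R1 → [0,0,0,1]
  R3 -= 0·R2 → [0,0,0,1]

L=[[1,0,0,0],[2,1,0,0],[-3,-3,1,0],[-1,-1,0,1]] U=[[-2,3,0,-3],[0,-2,1,1],[0,0,3,-2],[0,0,0,1]]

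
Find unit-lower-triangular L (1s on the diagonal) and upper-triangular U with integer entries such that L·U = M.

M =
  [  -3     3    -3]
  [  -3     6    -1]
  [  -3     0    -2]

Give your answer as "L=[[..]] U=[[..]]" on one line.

  r1 -= 1·r0 → [0,3,2]
  r2 -= 1·r0 → [0,-3,1]
  r2 -= -1·r1 → [0,0,3]

L=[[1,0,0],[1,1,0],[1,-1,1]] U=[[-3,3,-3],[0,3,2],[0,0,3]]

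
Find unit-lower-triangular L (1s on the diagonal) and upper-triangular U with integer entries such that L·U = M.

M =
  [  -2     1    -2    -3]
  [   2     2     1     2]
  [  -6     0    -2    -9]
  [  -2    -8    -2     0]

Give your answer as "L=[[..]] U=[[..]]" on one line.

  r1 -= -1·r0 → [0,3,-1,-1]
  r2 -= 3·r0 → [0,-3,4,0]
  r3 -= 1·r0 → [0,-9,0,3]
  r2 -= -1·r1 → [0,0,3,-1]
  r3 -= -3·r1 → [0,0,-3,0]
  r3 -= -1·r2 → [0,0,0,-1]

L=[[1,0,0,0],[-1,1,0,0],[3,-1,1,0],[1,-3,-1,1]] U=[[-2,1,-2,-3],[0,3,-1,-1],[0,0,3,-1],[0,0,0,-1]]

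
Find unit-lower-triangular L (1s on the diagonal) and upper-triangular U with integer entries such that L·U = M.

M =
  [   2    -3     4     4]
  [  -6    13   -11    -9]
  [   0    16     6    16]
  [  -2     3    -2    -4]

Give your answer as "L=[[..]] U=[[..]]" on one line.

  R1 -= -3·R0 → [0,4,1,3]
  R2 -= 0·R0 → [0,16,6,16]
  R3 -= -1·R0 → [0,0,2,0]
  R2 -= 4·R1 → [0,0,2,4]
  R3 -= 0·R1 → [0,0,2,0]
  R3 -= 1·R2 → [0,0,0,-4]

L=[[1,0,0,0],[-3,1,0,0],[0,4,1,0],[-1,0,1,1]] U=[[2,-3,4,4],[0,4,1,3],[0,0,2,4],[0,0,0,-4]]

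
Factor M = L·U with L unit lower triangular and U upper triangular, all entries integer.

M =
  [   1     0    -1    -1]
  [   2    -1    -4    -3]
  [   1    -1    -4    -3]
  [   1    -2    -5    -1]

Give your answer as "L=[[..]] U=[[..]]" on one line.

  row1 -= 2·row0 → [0,-1,-2,-1]
  row2 -= 1·row0 → [0,-1,-3,-2]
  row3 -= 1·row0 → [0,-2,-4,0]
  row2 -= 1·row1 → [0,0,-1,-1]
  row3 -= 2·row1 → [0,0,0,2]
  row3 -= 0·row2 → [0,0,0,2]

L=[[1,0,0,0],[2,1,0,0],[1,1,1,0],[1,2,0,1]] U=[[1,0,-1,-1],[0,-1,-2,-1],[0,0,-1,-1],[0,0,0,2]]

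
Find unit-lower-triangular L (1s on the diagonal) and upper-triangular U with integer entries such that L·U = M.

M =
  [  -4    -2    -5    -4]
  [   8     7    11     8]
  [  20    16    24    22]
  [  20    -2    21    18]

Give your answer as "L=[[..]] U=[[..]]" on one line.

  row1 -= -2·row0 → [0,3,1,0]
  row2 -= -5·row0 → [0,6,-1,2]
  row3 -= -5·row0 → [0,-12,-4,-2]
  row2 -= 2·row1 → [0,0,-3,2]
  row3 -= -4·row1 → [0,0,0,-2]
  row3 -= 0·row2 → [0,0,0,-2]

L=[[1,0,0,0],[-2,1,0,0],[-5,2,1,0],[-5,-4,0,1]] U=[[-4,-2,-5,-4],[0,3,1,0],[0,0,-3,2],[0,0,0,-2]]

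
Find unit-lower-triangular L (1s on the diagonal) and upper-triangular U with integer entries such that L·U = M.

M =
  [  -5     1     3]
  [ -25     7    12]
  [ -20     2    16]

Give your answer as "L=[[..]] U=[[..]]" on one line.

  row1 -= 5·row0 → [0,2,-3]
  row2 -= 4·row0 → [0,-2,4]
  row2 -= -1·row1 → [0,0,1]

L=[[1,0,0],[5,1,0],[4,-1,1]] U=[[-5,1,3],[0,2,-3],[0,0,1]]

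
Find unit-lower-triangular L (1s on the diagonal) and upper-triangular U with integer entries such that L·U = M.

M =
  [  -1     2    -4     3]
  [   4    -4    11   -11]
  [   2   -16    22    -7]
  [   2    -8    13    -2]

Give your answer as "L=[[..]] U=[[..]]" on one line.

L=[[1,0,0,0],[-4,1,0,0],[-2,-3,1,0],[-2,-1,0,1]] U=[[-1,2,-4,3],[0,4,-5,1],[0,0,-1,2],[0,0,0,5]]

  row1 -= -4·row0 → [0,4,-5,1]
  row2 -= -2·row0 → [0,-12,14,-1]
  row3 -= -2·row0 → [0,-4,5,4]
  row2 -= -3·row1 → [0,0,-1,2]
  row3 -= -1·row1 → [0,0,0,5]
  row3 -= 0·row2 → [0,0,0,5]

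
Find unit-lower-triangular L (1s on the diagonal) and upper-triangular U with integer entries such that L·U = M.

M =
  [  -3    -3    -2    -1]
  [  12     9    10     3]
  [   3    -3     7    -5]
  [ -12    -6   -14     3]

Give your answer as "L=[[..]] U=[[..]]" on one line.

L=[[1,0,0,0],[-4,1,0,0],[-1,2,1,0],[4,-2,-2,1]] U=[[-3,-3,-2,-1],[0,-3,2,-1],[0,0,1,-4],[0,0,0,-3]]

  r1 -= -4·r0 → [0,-3,2,-1]
  r2 -= -1·r0 → [0,-6,5,-6]
  r3 -= 4·r0 → [0,6,-6,7]
  r2 -= 2·r1 → [0,0,1,-4]
  r3 -= -2·r1 → [0,0,-2,5]
  r3 -= -2·r2 → [0,0,0,-3]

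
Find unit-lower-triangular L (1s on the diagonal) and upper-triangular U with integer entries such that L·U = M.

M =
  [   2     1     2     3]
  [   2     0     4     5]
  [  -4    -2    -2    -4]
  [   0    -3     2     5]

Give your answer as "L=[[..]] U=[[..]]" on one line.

L=[[1,0,0,0],[1,1,0,0],[-2,0,1,0],[0,3,-2,1]] U=[[2,1,2,3],[0,-1,2,2],[0,0,2,2],[0,0,0,3]]

  R1 -= 1·R0 → [0,-1,2,2]
  R2 -= -2·R0 → [0,0,2,2]
  R3 -= 0·R0 → [0,-3,2,5]
  R2 -= 0·R1 → [0,0,2,2]
  R3 -= 3·R1 → [0,0,-4,-1]
  R3 -= -2·R2 → [0,0,0,3]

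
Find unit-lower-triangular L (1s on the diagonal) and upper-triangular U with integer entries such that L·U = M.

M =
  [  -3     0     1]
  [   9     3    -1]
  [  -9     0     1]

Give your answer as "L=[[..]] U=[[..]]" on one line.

L=[[1,0,0],[-3,1,0],[3,0,1]] U=[[-3,0,1],[0,3,2],[0,0,-2]]

  row1 -= -3·row0 → [0,3,2]
  row2 -= 3·row0 → [0,0,-2]
  row2 -= 0·row1 → [0,0,-2]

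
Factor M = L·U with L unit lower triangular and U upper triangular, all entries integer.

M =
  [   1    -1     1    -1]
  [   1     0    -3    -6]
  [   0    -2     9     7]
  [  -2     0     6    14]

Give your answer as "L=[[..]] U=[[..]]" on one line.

  R1 -= 1·R0 → [0,1,-4,-5]
  R2 -= 0·R0 → [0,-2,9,7]
  R3 -= -2·R0 → [0,-2,8,12]
  R2 -= -2·R1 → [0,0,1,-3]
  R3 -= -2·R1 → [0,0,0,2]
  R3 -= 0·R2 → [0,0,0,2]

L=[[1,0,0,0],[1,1,0,0],[0,-2,1,0],[-2,-2,0,1]] U=[[1,-1,1,-1],[0,1,-4,-5],[0,0,1,-3],[0,0,0,2]]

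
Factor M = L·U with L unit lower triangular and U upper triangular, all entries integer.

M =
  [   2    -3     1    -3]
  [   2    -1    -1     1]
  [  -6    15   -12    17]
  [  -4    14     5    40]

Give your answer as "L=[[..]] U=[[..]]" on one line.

L=[[1,0,0,0],[1,1,0,0],[-3,3,1,0],[-2,4,-5,1]] U=[[2,-3,1,-3],[0,2,-2,4],[0,0,-3,-4],[0,0,0,-2]]

  R1 -= 1·R0 → [0,2,-2,4]
  R2 -= -3·R0 → [0,6,-9,8]
  R3 -= -2·R0 → [0,8,7,34]
  R2 -= 3·R1 → [0,0,-3,-4]
  R3 -= 4·R1 → [0,0,15,18]
  R3 -= -5·R2 → [0,0,0,-2]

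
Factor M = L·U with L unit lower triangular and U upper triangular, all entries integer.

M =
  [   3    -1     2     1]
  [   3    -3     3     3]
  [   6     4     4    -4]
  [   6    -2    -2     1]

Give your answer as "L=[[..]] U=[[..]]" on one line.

  row1 -= 1·row0 → [0,-2,1,2]
  row2 -= 2·row0 → [0,6,0,-6]
  row3 -= 2·row0 → [0,0,-6,-1]
  row2 -= -3·row1 → [0,0,3,0]
  row3 -= 0·row1 → [0,0,-6,-1]
  row3 -= -2·row2 → [0,0,0,-1]

L=[[1,0,0,0],[1,1,0,0],[2,-3,1,0],[2,0,-2,1]] U=[[3,-1,2,1],[0,-2,1,2],[0,0,3,0],[0,0,0,-1]]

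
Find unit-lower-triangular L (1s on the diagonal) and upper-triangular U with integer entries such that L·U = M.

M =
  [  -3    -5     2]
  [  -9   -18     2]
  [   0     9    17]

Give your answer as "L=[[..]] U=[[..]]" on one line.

L=[[1,0,0],[3,1,0],[0,-3,1]] U=[[-3,-5,2],[0,-3,-4],[0,0,5]]

  row1 -= 3·row0 → [0,-3,-4]
  row2 -= 0·row0 → [0,9,17]
  row2 -= -3·row1 → [0,0,5]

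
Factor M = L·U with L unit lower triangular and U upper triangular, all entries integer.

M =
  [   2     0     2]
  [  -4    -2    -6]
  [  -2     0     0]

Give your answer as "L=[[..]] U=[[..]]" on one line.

  r1 -= -2·r0 → [0,-2,-2]
  r2 -= -1·r0 → [0,0,2]
  r2 -= 0·r1 → [0,0,2]

L=[[1,0,0],[-2,1,0],[-1,0,1]] U=[[2,0,2],[0,-2,-2],[0,0,2]]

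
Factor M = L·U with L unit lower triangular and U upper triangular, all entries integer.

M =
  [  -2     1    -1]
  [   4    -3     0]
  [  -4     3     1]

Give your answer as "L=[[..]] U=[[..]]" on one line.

  R1 -= -2·R0 → [0,-1,-2]
  R2 -= 2·R0 → [0,1,3]
  R2 -= -1·R1 → [0,0,1]

L=[[1,0,0],[-2,1,0],[2,-1,1]] U=[[-2,1,-1],[0,-1,-2],[0,0,1]]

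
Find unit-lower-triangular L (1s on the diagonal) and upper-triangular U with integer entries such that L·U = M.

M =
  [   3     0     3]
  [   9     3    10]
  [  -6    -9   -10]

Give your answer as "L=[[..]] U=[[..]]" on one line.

L=[[1,0,0],[3,1,0],[-2,-3,1]] U=[[3,0,3],[0,3,1],[0,0,-1]]

  row1 -= 3·row0 → [0,3,1]
  row2 -= -2·row0 → [0,-9,-4]
  row2 -= -3·row1 → [0,0,-1]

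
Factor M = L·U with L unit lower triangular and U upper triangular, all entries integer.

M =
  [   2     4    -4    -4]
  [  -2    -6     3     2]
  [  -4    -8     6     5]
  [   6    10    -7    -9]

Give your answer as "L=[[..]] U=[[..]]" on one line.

L=[[1,0,0,0],[-1,1,0,0],[-2,0,1,0],[3,1,-3,1]] U=[[2,4,-4,-4],[0,-2,-1,-2],[0,0,-2,-3],[0,0,0,-4]]

  row1 -= -1·row0 → [0,-2,-1,-2]
  row2 -= -2·row0 → [0,0,-2,-3]
  row3 -= 3·row0 → [0,-2,5,3]
  row2 -= 0·row1 → [0,0,-2,-3]
  row3 -= 1·row1 → [0,0,6,5]
  row3 -= -3·row2 → [0,0,0,-4]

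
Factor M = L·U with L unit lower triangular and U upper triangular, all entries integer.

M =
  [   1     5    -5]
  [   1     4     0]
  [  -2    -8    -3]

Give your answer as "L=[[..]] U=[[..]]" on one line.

L=[[1,0,0],[1,1,0],[-2,-2,1]] U=[[1,5,-5],[0,-1,5],[0,0,-3]]

  row1 -= 1·row0 → [0,-1,5]
  row2 -= -2·row0 → [0,2,-13]
  row2 -= -2·row1 → [0,0,-3]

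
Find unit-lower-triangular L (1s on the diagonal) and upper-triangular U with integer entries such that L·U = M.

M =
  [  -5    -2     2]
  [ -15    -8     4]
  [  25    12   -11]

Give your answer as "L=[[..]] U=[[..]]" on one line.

L=[[1,0,0],[3,1,0],[-5,-1,1]] U=[[-5,-2,2],[0,-2,-2],[0,0,-3]]

  R1 -= 3·R0 → [0,-2,-2]
  R2 -= -5·R0 → [0,2,-1]
  R2 -= -1·R1 → [0,0,-3]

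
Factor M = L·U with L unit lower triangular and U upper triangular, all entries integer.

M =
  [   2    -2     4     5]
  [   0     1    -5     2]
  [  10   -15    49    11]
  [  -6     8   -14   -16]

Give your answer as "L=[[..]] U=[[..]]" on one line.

  r1 -= 0·r0 → [0,1,-5,2]
  r2 -= 5·r0 → [0,-5,29,-14]
  r3 -= -3·r0 → [0,2,-2,-1]
  r2 -= -5·r1 → [0,0,4,-4]
  r3 -= 2·r1 → [0,0,8,-5]
  r3 -= 2·r2 → [0,0,0,3]

L=[[1,0,0,0],[0,1,0,0],[5,-5,1,0],[-3,2,2,1]] U=[[2,-2,4,5],[0,1,-5,2],[0,0,4,-4],[0,0,0,3]]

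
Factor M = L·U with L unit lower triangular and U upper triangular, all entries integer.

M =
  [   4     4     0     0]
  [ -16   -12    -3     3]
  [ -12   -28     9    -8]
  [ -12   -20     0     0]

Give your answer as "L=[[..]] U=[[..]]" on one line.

L=[[1,0,0,0],[-4,1,0,0],[-3,-4,1,0],[-3,-2,2,1]] U=[[4,4,0,0],[0,4,-3,3],[0,0,-3,4],[0,0,0,-2]]

  row1 -= -4·row0 → [0,4,-3,3]
  row2 -= -3·row0 → [0,-16,9,-8]
  row3 -= -3·row0 → [0,-8,0,0]
  row2 -= -4·row1 → [0,0,-3,4]
  row3 -= -2·row1 → [0,0,-6,6]
  row3 -= 2·row2 → [0,0,0,-2]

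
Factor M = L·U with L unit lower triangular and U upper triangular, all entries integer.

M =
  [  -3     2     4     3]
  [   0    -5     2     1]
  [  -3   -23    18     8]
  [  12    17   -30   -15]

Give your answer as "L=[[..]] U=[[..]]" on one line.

  r1 -= 0·r0 → [0,-5,2,1]
  r2 -= 1·r0 → [0,-25,14,5]
  r3 -= -4·r0 → [0,25,-14,-3]
  r2 -= 5·r1 → [0,0,4,0]
  r3 -= -5·r1 → [0,0,-4,2]
  r3 -= -1·r2 → [0,0,0,2]

L=[[1,0,0,0],[0,1,0,0],[1,5,1,0],[-4,-5,-1,1]] U=[[-3,2,4,3],[0,-5,2,1],[0,0,4,0],[0,0,0,2]]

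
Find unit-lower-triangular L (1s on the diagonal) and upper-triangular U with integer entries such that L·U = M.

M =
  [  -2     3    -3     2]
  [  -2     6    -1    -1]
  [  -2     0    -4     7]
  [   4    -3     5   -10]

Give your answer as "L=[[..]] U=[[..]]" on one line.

L=[[1,0,0,0],[1,1,0,0],[1,-1,1,0],[-2,1,-3,1]] U=[[-2,3,-3,2],[0,3,2,-3],[0,0,1,2],[0,0,0,3]]

  row1 -= 1·row0 → [0,3,2,-3]
  row2 -= 1·row0 → [0,-3,-1,5]
  row3 -= -2·row0 → [0,3,-1,-6]
  row2 -= -1·row1 → [0,0,1,2]
  row3 -= 1·row1 → [0,0,-3,-3]
  row3 -= -3·row2 → [0,0,0,3]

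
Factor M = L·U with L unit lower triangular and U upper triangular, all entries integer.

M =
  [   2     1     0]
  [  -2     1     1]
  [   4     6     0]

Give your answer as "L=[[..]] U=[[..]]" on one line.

  R1 -= -1·R0 → [0,2,1]
  R2 -= 2·R0 → [0,4,0]
  R2 -= 2·R1 → [0,0,-2]

L=[[1,0,0],[-1,1,0],[2,2,1]] U=[[2,1,0],[0,2,1],[0,0,-2]]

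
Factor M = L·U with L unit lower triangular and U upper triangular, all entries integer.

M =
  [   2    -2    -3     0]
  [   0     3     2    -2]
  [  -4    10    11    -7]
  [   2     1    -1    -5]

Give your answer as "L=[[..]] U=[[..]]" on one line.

  R1 -= 0·R0 → [0,3,2,-2]
  R2 -= -2·R0 → [0,6,5,-7]
  R3 -= 1·R0 → [0,3,2,-5]
  R2 -= 2·R1 → [0,0,1,-3]
  R3 -= 1·R1 → [0,0,0,-3]
  R3 -= 0·R2 → [0,0,0,-3]

L=[[1,0,0,0],[0,1,0,0],[-2,2,1,0],[1,1,0,1]] U=[[2,-2,-3,0],[0,3,2,-2],[0,0,1,-3],[0,0,0,-3]]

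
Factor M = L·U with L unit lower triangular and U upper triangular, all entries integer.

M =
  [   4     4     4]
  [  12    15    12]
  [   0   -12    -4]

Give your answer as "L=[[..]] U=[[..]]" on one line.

L=[[1,0,0],[3,1,0],[0,-4,1]] U=[[4,4,4],[0,3,0],[0,0,-4]]

  row1 -= 3·row0 → [0,3,0]
  row2 -= 0·row0 → [0,-12,-4]
  row2 -= -4·row1 → [0,0,-4]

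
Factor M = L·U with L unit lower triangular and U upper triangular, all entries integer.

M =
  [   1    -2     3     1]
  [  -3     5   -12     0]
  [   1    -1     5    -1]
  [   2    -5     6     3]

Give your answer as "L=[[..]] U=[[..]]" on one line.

L=[[1,0,0,0],[-3,1,0,0],[1,-1,1,0],[2,1,-3,1]] U=[[1,-2,3,1],[0,-1,-3,3],[0,0,-1,1],[0,0,0,1]]

  R1 -= -3·R0 → [0,-1,-3,3]
  R2 -= 1·R0 → [0,1,2,-2]
  R3 -= 2·R0 → [0,-1,0,1]
  R2 -= -1·R1 → [0,0,-1,1]
  R3 -= 1·R1 → [0,0,3,-2]
  R3 -= -3·R2 → [0,0,0,1]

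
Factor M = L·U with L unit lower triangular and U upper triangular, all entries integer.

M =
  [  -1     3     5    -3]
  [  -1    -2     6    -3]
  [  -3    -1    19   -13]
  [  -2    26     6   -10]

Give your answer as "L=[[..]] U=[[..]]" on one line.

L=[[1,0,0,0],[1,1,0,0],[3,2,1,0],[2,-4,0,1]] U=[[-1,3,5,-3],[0,-5,1,0],[0,0,2,-4],[0,0,0,-4]]

  R1 -= 1·R0 → [0,-5,1,0]
  R2 -= 3·R0 → [0,-10,4,-4]
  R3 -= 2·R0 → [0,20,-4,-4]
  R2 -= 2·R1 → [0,0,2,-4]
  R3 -= -4·R1 → [0,0,0,-4]
  R3 -= 0·R2 → [0,0,0,-4]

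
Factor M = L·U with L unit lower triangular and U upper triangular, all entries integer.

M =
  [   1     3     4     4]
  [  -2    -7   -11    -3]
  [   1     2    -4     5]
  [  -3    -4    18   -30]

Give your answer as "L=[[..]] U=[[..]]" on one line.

L=[[1,0,0,0],[-2,1,0,0],[1,1,1,0],[-3,-5,-3,1]] U=[[1,3,4,4],[0,-1,-3,5],[0,0,-5,-4],[0,0,0,-5]]

  R1 -= -2·R0 → [0,-1,-3,5]
  R2 -= 1·R0 → [0,-1,-8,1]
  R3 -= -3·R0 → [0,5,30,-18]
  R2 -= 1·R1 → [0,0,-5,-4]
  R3 -= -5·R1 → [0,0,15,7]
  R3 -= -3·R2 → [0,0,0,-5]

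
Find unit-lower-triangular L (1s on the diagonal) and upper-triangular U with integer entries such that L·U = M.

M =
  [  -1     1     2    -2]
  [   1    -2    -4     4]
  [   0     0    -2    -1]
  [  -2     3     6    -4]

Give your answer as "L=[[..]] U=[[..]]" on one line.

  r1 -= -1·r0 → [0,-1,-2,2]
  r2 -= 0·r0 → [0,0,-2,-1]
  r3 -= 2·r0 → [0,1,2,0]
  r2 -= 0·r1 → [0,0,-2,-1]
  r3 -= -1·r1 → [0,0,0,2]
  r3 -= 0·r2 → [0,0,0,2]

L=[[1,0,0,0],[-1,1,0,0],[0,0,1,0],[2,-1,0,1]] U=[[-1,1,2,-2],[0,-1,-2,2],[0,0,-2,-1],[0,0,0,2]]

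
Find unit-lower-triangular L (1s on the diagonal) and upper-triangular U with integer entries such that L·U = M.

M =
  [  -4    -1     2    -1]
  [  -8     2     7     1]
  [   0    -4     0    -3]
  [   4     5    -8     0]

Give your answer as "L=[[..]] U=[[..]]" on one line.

  r1 -= 2·r0 → [0,4,3,3]
  r2 -= 0·r0 → [0,-4,0,-3]
  r3 -= -1·r0 → [0,4,-6,-1]
  r2 -= -1·r1 → [0,0,3,0]
  r3 -= 1·r1 → [0,0,-9,-4]
  r3 -= -3·r2 → [0,0,0,-4]

L=[[1,0,0,0],[2,1,0,0],[0,-1,1,0],[-1,1,-3,1]] U=[[-4,-1,2,-1],[0,4,3,3],[0,0,3,0],[0,0,0,-4]]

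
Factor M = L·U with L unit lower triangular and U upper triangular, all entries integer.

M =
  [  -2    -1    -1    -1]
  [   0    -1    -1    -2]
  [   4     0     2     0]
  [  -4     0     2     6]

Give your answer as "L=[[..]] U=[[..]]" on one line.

  row1 -= 0·row0 → [0,-1,-1,-2]
  row2 -= -2·row0 → [0,-2,0,-2]
  row3 -= 2·row0 → [0,2,4,8]
  row2 -= 2·row1 → [0,0,2,2]
  row3 -= -2·row1 → [0,0,2,4]
  row3 -= 1·row2 → [0,0,0,2]

L=[[1,0,0,0],[0,1,0,0],[-2,2,1,0],[2,-2,1,1]] U=[[-2,-1,-1,-1],[0,-1,-1,-2],[0,0,2,2],[0,0,0,2]]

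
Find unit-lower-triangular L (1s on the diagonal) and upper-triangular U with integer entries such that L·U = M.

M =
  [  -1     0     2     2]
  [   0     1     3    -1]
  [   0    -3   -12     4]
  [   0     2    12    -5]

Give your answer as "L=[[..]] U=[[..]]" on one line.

  R1 -= 0·R0 → [0,1,3,-1]
  R2 -= 0·R0 → [0,-3,-12,4]
  R3 -= 0·R0 → [0,2,12,-5]
  R2 -= -3·R1 → [0,0,-3,1]
  R3 -= 2·R1 → [0,0,6,-3]
  R3 -= -2·R2 → [0,0,0,-1]

L=[[1,0,0,0],[0,1,0,0],[0,-3,1,0],[0,2,-2,1]] U=[[-1,0,2,2],[0,1,3,-1],[0,0,-3,1],[0,0,0,-1]]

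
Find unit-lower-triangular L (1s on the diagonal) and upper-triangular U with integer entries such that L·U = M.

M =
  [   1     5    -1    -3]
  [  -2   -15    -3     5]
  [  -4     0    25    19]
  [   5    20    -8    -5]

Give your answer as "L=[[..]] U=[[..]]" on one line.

  r1 -= -2·r0 → [0,-5,-5,-1]
  r2 -= -4·r0 → [0,20,21,7]
  r3 -= 5·r0 → [0,-5,-3,10]
  r2 -= -4·r1 → [0,0,1,3]
  r3 -= 1·r1 → [0,0,2,11]
  r3 -= 2·r2 → [0,0,0,5]

L=[[1,0,0,0],[-2,1,0,0],[-4,-4,1,0],[5,1,2,1]] U=[[1,5,-1,-3],[0,-5,-5,-1],[0,0,1,3],[0,0,0,5]]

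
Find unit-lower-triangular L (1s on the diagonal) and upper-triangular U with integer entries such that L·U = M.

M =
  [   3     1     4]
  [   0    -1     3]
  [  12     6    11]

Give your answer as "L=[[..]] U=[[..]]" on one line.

L=[[1,0,0],[0,1,0],[4,-2,1]] U=[[3,1,4],[0,-1,3],[0,0,1]]

  row1 -= 0·row0 → [0,-1,3]
  row2 -= 4·row0 → [0,2,-5]
  row2 -= -2·row1 → [0,0,1]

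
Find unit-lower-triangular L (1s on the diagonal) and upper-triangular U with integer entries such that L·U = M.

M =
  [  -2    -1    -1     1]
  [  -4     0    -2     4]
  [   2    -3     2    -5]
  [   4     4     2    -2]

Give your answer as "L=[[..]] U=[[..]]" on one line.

L=[[1,0,0,0],[2,1,0,0],[-1,-2,1,0],[-2,1,0,1]] U=[[-2,-1,-1,1],[0,2,0,2],[0,0,1,0],[0,0,0,-2]]

  row1 -= 2·row0 → [0,2,0,2]
  row2 -= -1·row0 → [0,-4,1,-4]
  row3 -= -2·row0 → [0,2,0,0]
  row2 -= -2·row1 → [0,0,1,0]
  row3 -= 1·row1 → [0,0,0,-2]
  row3 -= 0·row2 → [0,0,0,-2]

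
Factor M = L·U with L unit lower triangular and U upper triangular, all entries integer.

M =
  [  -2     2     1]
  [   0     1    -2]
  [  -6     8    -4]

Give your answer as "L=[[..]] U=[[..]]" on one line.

L=[[1,0,0],[0,1,0],[3,2,1]] U=[[-2,2,1],[0,1,-2],[0,0,-3]]

  R1 -= 0·R0 → [0,1,-2]
  R2 -= 3·R0 → [0,2,-7]
  R2 -= 2·R1 → [0,0,-3]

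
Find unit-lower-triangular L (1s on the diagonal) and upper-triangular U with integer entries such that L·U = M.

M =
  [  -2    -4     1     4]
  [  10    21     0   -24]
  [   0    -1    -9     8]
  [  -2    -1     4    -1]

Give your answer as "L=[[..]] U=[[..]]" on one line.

  r1 -= -5·r0 → [0,1,5,-4]
  r2 -= 0·r0 → [0,-1,-9,8]
  r3 -= 1·r0 → [0,3,3,-5]
  r2 -= -1·r1 → [0,0,-4,4]
  r3 -= 3·r1 → [0,0,-12,7]
  r3 -= 3·r2 → [0,0,0,-5]

L=[[1,0,0,0],[-5,1,0,0],[0,-1,1,0],[1,3,3,1]] U=[[-2,-4,1,4],[0,1,5,-4],[0,0,-4,4],[0,0,0,-5]]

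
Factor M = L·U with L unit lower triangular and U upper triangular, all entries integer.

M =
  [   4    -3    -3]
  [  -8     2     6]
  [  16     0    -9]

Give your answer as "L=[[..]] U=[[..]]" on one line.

L=[[1,0,0],[-2,1,0],[4,-3,1]] U=[[4,-3,-3],[0,-4,0],[0,0,3]]

  row1 -= -2·row0 → [0,-4,0]
  row2 -= 4·row0 → [0,12,3]
  row2 -= -3·row1 → [0,0,3]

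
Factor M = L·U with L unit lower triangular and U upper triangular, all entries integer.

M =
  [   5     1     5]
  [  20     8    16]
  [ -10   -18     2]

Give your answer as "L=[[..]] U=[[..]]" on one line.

  R1 -= 4·R0 → [0,4,-4]
  R2 -= -2·R0 → [0,-16,12]
  R2 -= -4·R1 → [0,0,-4]

L=[[1,0,0],[4,1,0],[-2,-4,1]] U=[[5,1,5],[0,4,-4],[0,0,-4]]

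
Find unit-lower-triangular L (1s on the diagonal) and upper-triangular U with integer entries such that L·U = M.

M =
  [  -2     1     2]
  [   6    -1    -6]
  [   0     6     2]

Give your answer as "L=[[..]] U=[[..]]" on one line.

  r1 -= -3·r0 → [0,2,0]
  r2 -= 0·r0 → [0,6,2]
  r2 -= 3·r1 → [0,0,2]

L=[[1,0,0],[-3,1,0],[0,3,1]] U=[[-2,1,2],[0,2,0],[0,0,2]]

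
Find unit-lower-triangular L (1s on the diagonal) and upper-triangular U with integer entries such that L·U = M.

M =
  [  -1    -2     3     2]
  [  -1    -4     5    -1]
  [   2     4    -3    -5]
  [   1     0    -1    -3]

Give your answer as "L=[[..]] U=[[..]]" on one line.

L=[[1,0,0,0],[1,1,0,0],[-2,0,1,0],[-1,1,0,1]] U=[[-1,-2,3,2],[0,-2,2,-3],[0,0,3,-1],[0,0,0,2]]

  r1 -= 1·r0 → [0,-2,2,-3]
  r2 -= -2·r0 → [0,0,3,-1]
  r3 -= -1·r0 → [0,-2,2,-1]
  r2 -= 0·r1 → [0,0,3,-1]
  r3 -= 1·r1 → [0,0,0,2]
  r3 -= 0·r2 → [0,0,0,2]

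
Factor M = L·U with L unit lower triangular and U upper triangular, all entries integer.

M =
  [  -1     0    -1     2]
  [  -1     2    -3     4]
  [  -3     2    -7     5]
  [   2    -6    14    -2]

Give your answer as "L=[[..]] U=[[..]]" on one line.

L=[[1,0,0,0],[1,1,0,0],[3,1,1,0],[-2,-3,-3,1]] U=[[-1,0,-1,2],[0,2,-2,2],[0,0,-2,-3],[0,0,0,-1]]

  r1 -= 1·r0 → [0,2,-2,2]
  r2 -= 3·r0 → [0,2,-4,-1]
  r3 -= -2·r0 → [0,-6,12,2]
  r2 -= 1·r1 → [0,0,-2,-3]
  r3 -= -3·r1 → [0,0,6,8]
  r3 -= -3·r2 → [0,0,0,-1]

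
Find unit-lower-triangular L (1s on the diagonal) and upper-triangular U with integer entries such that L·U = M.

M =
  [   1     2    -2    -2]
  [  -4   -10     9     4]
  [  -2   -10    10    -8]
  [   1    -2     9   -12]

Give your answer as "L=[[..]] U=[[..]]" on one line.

  r1 -= -4·r0 → [0,-2,1,-4]
  r2 -= -2·r0 → [0,-6,6,-12]
  r3 -= 1·r0 → [0,-4,11,-10]
  r2 -= 3·r1 → [0,0,3,0]
  r3 -= 2·r1 → [0,0,9,-2]
  r3 -= 3·r2 → [0,0,0,-2]

L=[[1,0,0,0],[-4,1,0,0],[-2,3,1,0],[1,2,3,1]] U=[[1,2,-2,-2],[0,-2,1,-4],[0,0,3,0],[0,0,0,-2]]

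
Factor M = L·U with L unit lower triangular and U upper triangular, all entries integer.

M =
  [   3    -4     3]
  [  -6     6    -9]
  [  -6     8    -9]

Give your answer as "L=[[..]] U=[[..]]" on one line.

  row1 -= -2·row0 → [0,-2,-3]
  row2 -= -2·row0 → [0,0,-3]
  row2 -= 0·row1 → [0,0,-3]

L=[[1,0,0],[-2,1,0],[-2,0,1]] U=[[3,-4,3],[0,-2,-3],[0,0,-3]]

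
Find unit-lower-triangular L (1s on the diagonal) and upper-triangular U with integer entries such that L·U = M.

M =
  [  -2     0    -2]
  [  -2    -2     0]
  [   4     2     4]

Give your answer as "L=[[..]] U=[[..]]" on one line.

  R1 -= 1·R0 → [0,-2,2]
  R2 -= -2·R0 → [0,2,0]
  R2 -= -1·R1 → [0,0,2]

L=[[1,0,0],[1,1,0],[-2,-1,1]] U=[[-2,0,-2],[0,-2,2],[0,0,2]]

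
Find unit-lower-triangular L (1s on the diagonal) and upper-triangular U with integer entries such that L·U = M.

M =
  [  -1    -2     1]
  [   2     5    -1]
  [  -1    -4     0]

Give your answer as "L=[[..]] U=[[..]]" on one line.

L=[[1,0,0],[-2,1,0],[1,-2,1]] U=[[-1,-2,1],[0,1,1],[0,0,1]]

  r1 -= -2·r0 → [0,1,1]
  r2 -= 1·r0 → [0,-2,-1]
  r2 -= -2·r1 → [0,0,1]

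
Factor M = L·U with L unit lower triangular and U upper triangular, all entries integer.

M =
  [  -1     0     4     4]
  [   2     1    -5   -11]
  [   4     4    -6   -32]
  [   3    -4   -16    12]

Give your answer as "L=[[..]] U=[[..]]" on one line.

L=[[1,0,0,0],[-2,1,0,0],[-4,4,1,0],[-3,-4,-4,1]] U=[[-1,0,4,4],[0,1,3,-3],[0,0,-2,-4],[0,0,0,-4]]

  R1 -= -2·R0 → [0,1,3,-3]
  R2 -= -4·R0 → [0,4,10,-16]
  R3 -= -3·R0 → [0,-4,-4,24]
  R2 -= 4·R1 → [0,0,-2,-4]
  R3 -= -4·R1 → [0,0,8,12]
  R3 -= -4·R2 → [0,0,0,-4]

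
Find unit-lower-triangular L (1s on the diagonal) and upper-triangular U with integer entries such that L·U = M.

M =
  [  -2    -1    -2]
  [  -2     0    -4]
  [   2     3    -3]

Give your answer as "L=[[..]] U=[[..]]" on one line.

  R1 -= 1·R0 → [0,1,-2]
  R2 -= -1·R0 → [0,2,-5]
  R2 -= 2·R1 → [0,0,-1]

L=[[1,0,0],[1,1,0],[-1,2,1]] U=[[-2,-1,-2],[0,1,-2],[0,0,-1]]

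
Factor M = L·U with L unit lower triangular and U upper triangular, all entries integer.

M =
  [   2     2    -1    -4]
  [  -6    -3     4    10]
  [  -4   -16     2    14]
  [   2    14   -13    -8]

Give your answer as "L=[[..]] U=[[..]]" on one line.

  r1 -= -3·r0 → [0,3,1,-2]
  r2 -= -2·r0 → [0,-12,0,6]
  r3 -= 1·r0 → [0,12,-12,-4]
  r2 -= -4·r1 → [0,0,4,-2]
  r3 -= 4·r1 → [0,0,-16,4]
  r3 -= -4·r2 → [0,0,0,-4]

L=[[1,0,0,0],[-3,1,0,0],[-2,-4,1,0],[1,4,-4,1]] U=[[2,2,-1,-4],[0,3,1,-2],[0,0,4,-2],[0,0,0,-4]]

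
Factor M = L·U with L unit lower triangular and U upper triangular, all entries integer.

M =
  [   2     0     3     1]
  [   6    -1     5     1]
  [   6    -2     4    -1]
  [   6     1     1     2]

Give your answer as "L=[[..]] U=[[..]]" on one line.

  R1 -= 3·R0 → [0,-1,-4,-2]
  R2 -= 3·R0 → [0,-2,-5,-4]
  R3 -= 3·R0 → [0,1,-8,-1]
  R2 -= 2·R1 → [0,0,3,0]
  R3 -= -1·R1 → [0,0,-12,-3]
  R3 -= -4·R2 → [0,0,0,-3]

L=[[1,0,0,0],[3,1,0,0],[3,2,1,0],[3,-1,-4,1]] U=[[2,0,3,1],[0,-1,-4,-2],[0,0,3,0],[0,0,0,-3]]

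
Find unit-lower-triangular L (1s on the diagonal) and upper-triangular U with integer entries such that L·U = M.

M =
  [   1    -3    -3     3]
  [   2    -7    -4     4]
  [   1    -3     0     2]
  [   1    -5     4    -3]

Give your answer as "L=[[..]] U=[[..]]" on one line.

  row1 -= 2·row0 → [0,-1,2,-2]
  row2 -= 1·row0 → [0,0,3,-1]
  row3 -= 1·row0 → [0,-2,7,-6]
  row2 -= 0·row1 → [0,0,3,-1]
  row3 -= 2·row1 → [0,0,3,-2]
  row3 -= 1·row2 → [0,0,0,-1]

L=[[1,0,0,0],[2,1,0,0],[1,0,1,0],[1,2,1,1]] U=[[1,-3,-3,3],[0,-1,2,-2],[0,0,3,-1],[0,0,0,-1]]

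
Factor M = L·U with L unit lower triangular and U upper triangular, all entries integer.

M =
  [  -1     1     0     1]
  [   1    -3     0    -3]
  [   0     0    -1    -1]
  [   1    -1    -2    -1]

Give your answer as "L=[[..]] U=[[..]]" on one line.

  row1 -= -1·row0 → [0,-2,0,-2]
  row2 -= 0·row0 → [0,0,-1,-1]
  row3 -= -1·row0 → [0,0,-2,0]
  row2 -= 0·row1 → [0,0,-1,-1]
  row3 -= 0·row1 → [0,0,-2,0]
  row3 -= 2·row2 → [0,0,0,2]

L=[[1,0,0,0],[-1,1,0,0],[0,0,1,0],[-1,0,2,1]] U=[[-1,1,0,1],[0,-2,0,-2],[0,0,-1,-1],[0,0,0,2]]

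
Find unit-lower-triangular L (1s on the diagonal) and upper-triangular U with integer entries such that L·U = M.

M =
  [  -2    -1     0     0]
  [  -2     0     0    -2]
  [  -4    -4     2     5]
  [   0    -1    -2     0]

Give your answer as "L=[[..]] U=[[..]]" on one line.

  R1 -= 1·R0 → [0,1,0,-2]
  R2 -= 2·R0 → [0,-2,2,5]
  R3 -= 0·R0 → [0,-1,-2,0]
  R2 -= -2·R1 → [0,0,2,1]
  R3 -= -1·R1 → [0,0,-2,-2]
  R3 -= -1·R2 → [0,0,0,-1]

L=[[1,0,0,0],[1,1,0,0],[2,-2,1,0],[0,-1,-1,1]] U=[[-2,-1,0,0],[0,1,0,-2],[0,0,2,1],[0,0,0,-1]]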